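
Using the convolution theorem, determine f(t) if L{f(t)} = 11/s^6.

11/s^6 = (11/s)·(1/s^5) = L{11}·L{t^4/24}. By convolution, f(t) = 11*t^4/24 = ∫₀ᵗ 11·τ^4/24 dτ = 11·t^5/120

Final answer: 11·t^5/120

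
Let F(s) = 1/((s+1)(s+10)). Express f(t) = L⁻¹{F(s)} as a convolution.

1/((s+1)(s+10)) = (1/(s+1))·(1/(s+10)) = L{e^(-t)}·L{e^(-10t)}. So f(t) = e^(-t)*e^(-10t) = ∫₀ᵗ e^(-τ)·e^(-10(t-τ)) dτ

Final answer: ∫₀ᵗ e^(-τ)·e^(-10(t-τ)) dτ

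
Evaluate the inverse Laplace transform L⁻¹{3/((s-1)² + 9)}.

Using frequency shift, L⁻¹{3/((s-1)² + 9)} = e^t·sin(3t)

Final answer: e^t·sin(3t)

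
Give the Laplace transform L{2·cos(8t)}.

L{cos(ωt)} = s/(s² + ω²), so L{cos(8t)} = s/(s² + 64). Then L{2·cos(8t)} = 2·s/(s² + 64) = 2s/(s² + 64)

Final answer: 2s/(s² + 64)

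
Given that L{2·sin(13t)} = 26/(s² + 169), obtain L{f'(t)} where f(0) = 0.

L{f'(t)} = s·F(s) - f(0) = s·26/(s² + 169) - 0 = 26s/(s² + 169)

Final answer: 26s/(s² + 169)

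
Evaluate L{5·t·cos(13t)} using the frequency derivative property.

L{cos(13t)} = s/(s² + 169). Derivative: d/ds[s/(s² + 169)] = [(s² + 169) - s·2s]/(s² + 169)² = (169 - s²)/(s² + 169)². So L{t·cos(13t)} = -F'(s) = (s² - 169)/(s² + 169)². Then L{5·t·cos(13t)} = 5·(s² - 169)/(s² + 169)²

Final answer: 5·(s² - 169)/(s² + 169)²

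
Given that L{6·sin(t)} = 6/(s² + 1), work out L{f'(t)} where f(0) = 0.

L{f'(t)} = s·F(s) - f(0) = s·6/(s² + 1) - 0 = 6s/(s² + 1)

Final answer: 6s/(s² + 1)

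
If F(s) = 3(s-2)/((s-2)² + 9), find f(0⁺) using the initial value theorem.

f(0⁺) = lim_{s→∞} sF(s) = lim_{s→∞} 3s(s-2)/((s-2)² + 9) = 3

Final answer: 3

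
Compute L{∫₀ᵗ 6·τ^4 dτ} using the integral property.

L{∫₀ᵗ f(τ)dτ} = F(s)/s with f(t) = 6t^4. F(s) = 144/s^5, so L{∫₀ᵗ 6·τ^4 dτ} = (144/s^5)/s = 144/s^6. (Check: ∫₀ᵗ 6·τ^4 dτ = 6t^5/5.)

Final answer: 144/s^6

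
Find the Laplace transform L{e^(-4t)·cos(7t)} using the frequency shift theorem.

Frequency shift: L{e^(at)f(t)} = F(s-a). L{e^(-4t)·cos(7t)} = (s+4)/((s+4)² + 49)

Final answer: (s+4)/((s+4)² + 49)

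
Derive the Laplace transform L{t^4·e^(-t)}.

L{t^n·e^(at)} = n!/(s-a)^(n+1), so L{t^4·e^(-t)} = 24/(s+1)^5

Final answer: 24/(s+1)^5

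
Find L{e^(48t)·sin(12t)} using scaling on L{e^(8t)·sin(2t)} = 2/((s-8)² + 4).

Scaling with a=6: L{e^(48t)·sin(12t)} = (1/6) · 2/((s/6-8)² + 4). Simplifying: 12/((s-48)² + 144)

Final answer: 12/((s-48)² + 144)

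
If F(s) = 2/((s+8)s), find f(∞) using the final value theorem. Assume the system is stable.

f(∞) = lim_{s→0} sF(s) = lim_{s→0} 2/(s+8) = 1/4

Final answer: 1/4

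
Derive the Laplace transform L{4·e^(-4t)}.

L{e^(at)} = 1/(s-a), so L{e^(-4t)} = 1/(s+4). Then L{4·e^(-4t)} = 4/(s+4)

Final answer: 4/(s+4)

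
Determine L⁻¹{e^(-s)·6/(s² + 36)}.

L⁻¹{6/(s² + 36)} = sin(6t). By the time shift theorem, L⁻¹{e^(-as)F(s)} = u(t-a)f(t-a) with a=1, so L⁻¹{e^(-s)·6/(s² + 36)} = u(t-1)·sin(6(t-1))

Final answer: u(t-1)·sin(6(t-1))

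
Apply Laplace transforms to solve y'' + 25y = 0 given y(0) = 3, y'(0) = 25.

L{y''} + 25L{y} = 0. s²Y - 3s - 25 + 25Y = 0. Y(s² + 25) = 3s + 25. Y = (3s + 25)/(s² + 25). Inverting: y(t) = 3cos(5t) + 5sin(5t)

Final answer: y(t) = 3cos(5t) + 5sin(5t)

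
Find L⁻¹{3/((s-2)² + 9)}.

Form: b/((s-a)² + b²) → e^(at)sin(bt). With a=2, b=3

Final answer: e^(2t)·sin(3t)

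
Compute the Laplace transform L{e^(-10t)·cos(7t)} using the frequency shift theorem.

Frequency shift: L{e^(at)f(t)} = F(s-a). L{e^(-10t)·cos(7t)} = (s+10)/((s+10)² + 49)

Final answer: (s+10)/((s+10)² + 49)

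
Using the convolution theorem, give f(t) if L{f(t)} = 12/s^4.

12/s^4 = (12/s)·(1/s^3) = L{12}·L{t^2/2}. By convolution, f(t) = 12*t^2/2 = ∫₀ᵗ 12·τ^2/2 dτ = 12·t^3/6

Final answer: 12·t^3/6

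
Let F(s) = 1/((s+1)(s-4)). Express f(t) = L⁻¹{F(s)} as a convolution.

1/((s+1)(s-4)) = (1/(s+1))·(1/(s-4)) = L{e^(-t)}·L{e^(4t)}. So f(t) = e^(-t)*e^(4t) = ∫₀ᵗ e^(-τ)·e^(4(t-τ)) dτ

Final answer: ∫₀ᵗ e^(-τ)·e^(4(t-τ)) dτ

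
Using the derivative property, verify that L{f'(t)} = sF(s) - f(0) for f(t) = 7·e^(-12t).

f'(t) = -84e^(-12t). Direct: L{f'(t)} = -84/(s+12). Property: s·7/(s+12) - 7 = (7s - 7(s+12))/(s+12) = -84/(s+12). ✓

Final answer: -84/(s+12)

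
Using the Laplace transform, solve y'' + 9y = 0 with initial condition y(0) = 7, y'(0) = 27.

L{y''} + 9L{y} = 0. s²Y - 7s - 27 + 9Y = 0. Y(s² + 9) = 7s + 27. Y = (7s + 27)/(s² + 9). Inverting: y(t) = 7cos(3t) + 9sin(3t)

Final answer: y(t) = 7cos(3t) + 9sin(3t)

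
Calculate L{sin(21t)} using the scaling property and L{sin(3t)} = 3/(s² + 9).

Using L{f(at)} = (1/a)F(s/a) with a=7: L{sin(21t)} = (1/7) · 3/((s/7)² + 9) = (1/7) · 3·49/(s² + 441) = 21/(s² + 441)

Final answer: 21/(s² + 441)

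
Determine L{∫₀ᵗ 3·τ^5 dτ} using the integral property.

L{∫₀ᵗ f(τ)dτ} = F(s)/s with f(t) = 3t^5. F(s) = 360/s^6, so L{∫₀ᵗ 3·τ^5 dτ} = (360/s^6)/s = 360/s^7. (Check: ∫₀ᵗ 3·τ^5 dτ = 3t^6/6.)

Final answer: 360/s^7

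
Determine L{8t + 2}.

L{8t + 2} = 8·L{t} + 2·L{1} = 8/s² + 2/s

Final answer: 8/s² + 2/s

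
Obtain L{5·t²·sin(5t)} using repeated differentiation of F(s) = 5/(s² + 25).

F(s) = 5/(s² + 25). F'(s) = -10s/(s² + 25)². F''(s) = -10(25 - 3s²)/(s² + 25)³ = (30s² - 250)/(s² + 25)³. So L{t²·sin(5t)} = (-1)² F''(s) = (30s² - 250)/(s² + 25)³. Then L{5·t²·sin(5t)} = 5·(30s² - 250)/(s² + 25)³ = (150s² - 1250)/(s² + 25)³

Final answer: (150s² - 1250)/(s² + 25)³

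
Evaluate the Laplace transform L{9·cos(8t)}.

L{cos(ωt)} = s/(s² + ω²), so L{cos(8t)} = s/(s² + 64). Then L{9·cos(8t)} = 9·s/(s² + 64) = 9s/(s² + 64)

Final answer: 9s/(s² + 64)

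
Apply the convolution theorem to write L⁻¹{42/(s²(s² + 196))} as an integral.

42/(s²(s² + 196)) = (1/s²)·(42/(s² + 196)) = L{t}·L{3·sin(14t)}. So f(t) = t*(3·sin(14t)) = ∫₀ᵗ 3τ·sin(14(t-τ)) dτ

Final answer: ∫₀ᵗ 3τ·sin(14(t-τ)) dτ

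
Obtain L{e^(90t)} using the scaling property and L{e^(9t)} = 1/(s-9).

Using L{f(at)} = (1/a)F(s/a) with a=10 and f(t) = e^(9t): L{e^(90t)} = (1/10) · 1/((s/10)-9) = (1/10) · 10/(s-90) = 1/(s-90)

Final answer: 1/(s-90)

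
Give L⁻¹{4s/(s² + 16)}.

This is the form c·s/(s² + a²) with a = 4, c = 4. L⁻¹ = 4·cos(4t)

Final answer: 4·cos(4t)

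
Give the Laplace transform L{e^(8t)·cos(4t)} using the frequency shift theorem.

Frequency shift: L{e^(at)f(t)} = F(s-a). L{e^(8t)·cos(4t)} = (s-8)/((s-8)² + 16)

Final answer: (s-8)/((s-8)² + 16)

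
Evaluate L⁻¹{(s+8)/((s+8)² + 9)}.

Using frequency shift: L⁻¹{(s-a)/((s-a)² + b²)} = e^(at)cos(bt). Here a=-8, b=3

Final answer: e^(-8t)·cos(3t)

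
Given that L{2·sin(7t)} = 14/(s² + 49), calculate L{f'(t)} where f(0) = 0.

L{f'(t)} = s·F(s) - f(0) = s·14/(s² + 49) - 0 = 14s/(s² + 49)

Final answer: 14s/(s² + 49)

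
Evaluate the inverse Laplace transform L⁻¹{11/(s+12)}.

L⁻¹{1/(s-a)} = e^(at), so L⁻¹{1/(s+12)} = e^(-12t), and L⁻¹{11/(s+12)} = 11·e^(-12t)

Final answer: 11·e^(-12t)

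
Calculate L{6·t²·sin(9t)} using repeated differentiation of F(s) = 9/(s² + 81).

F(s) = 9/(s² + 81). F'(s) = -18s/(s² + 81)². F''(s) = -18(81 - 3s²)/(s² + 81)³ = (54s² - 1458)/(s² + 81)³. So L{t²·sin(9t)} = (-1)² F''(s) = (54s² - 1458)/(s² + 81)³. Then L{6·t²·sin(9t)} = 6·(54s² - 1458)/(s² + 81)³ = (324s² - 8748)/(s² + 81)³

Final answer: (324s² - 8748)/(s² + 81)³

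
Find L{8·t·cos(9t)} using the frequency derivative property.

L{cos(9t)} = s/(s² + 81). Derivative: d/ds[s/(s² + 81)] = [(s² + 81) - s·2s]/(s² + 81)² = (81 - s²)/(s² + 81)². So L{t·cos(9t)} = -F'(s) = (s² - 81)/(s² + 81)². Then L{8·t·cos(9t)} = 8·(s² - 81)/(s² + 81)²

Final answer: 8·(s² - 81)/(s² + 81)²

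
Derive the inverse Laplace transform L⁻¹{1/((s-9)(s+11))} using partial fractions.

Decompose: A/(s-9) + B/(s+11). A = 1/20, B = -1/20. f(t) = (e^(9t) - e^(-11t))/20

Final answer: (e^(9t) - e^(-11t))/20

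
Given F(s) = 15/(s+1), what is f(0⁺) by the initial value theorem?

f(0⁺) = lim_{s→∞} s·15/(s+1) = lim_{s→∞} 15s/(s+1) = 15

Final answer: 15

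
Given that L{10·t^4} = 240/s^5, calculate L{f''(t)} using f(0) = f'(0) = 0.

L{f''(t)} = s²F(s) - sf(0) - f'(0) = s²·240/s^5 - 0 - 0 = 240/s^3

Final answer: 240/s^3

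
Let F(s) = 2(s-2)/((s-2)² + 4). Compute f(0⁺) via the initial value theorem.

f(0⁺) = lim_{s→∞} sF(s) = lim_{s→∞} 2s(s-2)/((s-2)² + 4) = 2

Final answer: 2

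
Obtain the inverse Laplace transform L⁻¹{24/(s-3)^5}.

L⁻¹{n!/(s-a)^(n+1)} = t^n·e^(at), so L⁻¹{24/(s-3)^5} = t^4·e^(3t)

Final answer: t^4·e^(3t)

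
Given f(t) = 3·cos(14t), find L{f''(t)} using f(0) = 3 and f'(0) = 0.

F(s) = 3s/(s² + 196). L{f''(t)} = s²F(s) - sf(0) - f'(0) = 3s³/(s² + 196) - 3s = (3s³ - 3s(s² + 196))/(s² + 196) = -588s/(s² + 196)

Final answer: -588s/(s² + 196)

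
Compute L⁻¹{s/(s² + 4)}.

This is the form c·s/(s² + a²) with a = 2. L⁻¹ = cos(2t)

Final answer: cos(2t)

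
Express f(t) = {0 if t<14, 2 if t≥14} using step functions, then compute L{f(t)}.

f(t) = 2·u(t-14). L{u(t-14)} = e^(-14s)/s, so L{f(t)} = 2·e^(-14s)/s

Final answer: 2·e^(-14s)/s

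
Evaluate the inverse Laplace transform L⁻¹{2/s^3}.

L⁻¹{n!/s^(n+1)} = t^n with n=2. So L⁻¹{2/s^3} = t^2

Final answer: t^2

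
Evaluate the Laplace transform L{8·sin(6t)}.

L{sin(ωt)} = ω/(s² + ω²), so L{sin(6t)} = 6/(s² + 36). Then L{8·sin(6t)} = 8·6/(s² + 36) = 48/(s² + 36)

Final answer: 48/(s² + 36)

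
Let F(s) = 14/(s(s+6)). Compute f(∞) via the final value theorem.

f(∞) = lim_{s→0} s·14/(s(s+6)) = lim_{s→0} 14/(s+6) = 14/6 = 7/3

Final answer: 7/3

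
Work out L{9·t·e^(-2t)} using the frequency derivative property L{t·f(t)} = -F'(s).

L{e^(-2t)} = 1/(s+2). By frequency derivative: L{t·e^(-2t)} = -d/ds[1/(s+2)] = -(-1)/(s+2)² = 1/(s+2)². Then L{9·t·e^(-2t)} = 9·1/(s+2)² = 9/(s+2)²

Final answer: 9/(s+2)²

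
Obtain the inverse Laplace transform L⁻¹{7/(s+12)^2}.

L⁻¹{n!/(s-a)^(n+1)} = t^n·e^(at) with n=1, a=-12. So L⁻¹{1/(s+12)^2} = t·e^(-12t), and L⁻¹{7/(s+12)^2} = (7/1)·t·e^(-12t) = 7·t·e^(-12t)

Final answer: 7·t·e^(-12t)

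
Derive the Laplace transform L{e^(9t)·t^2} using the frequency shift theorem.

L{e^(at)·t^n} = n!/(s-a)^(n+1), so L{e^(9t)·t^2} = 2/(s-9)^3

Final answer: 2/(s-9)^3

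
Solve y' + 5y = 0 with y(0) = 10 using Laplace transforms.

L{y'} + 5L{y} = 0. sY - 10 + 5Y = 0. Y(s+5) = 10. Y = 10/(s+5)

Final answer: y(t) = 10e^(-5t)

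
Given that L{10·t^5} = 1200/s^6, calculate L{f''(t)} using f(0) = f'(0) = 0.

L{f''(t)} = s²F(s) - sf(0) - f'(0) = s²·1200/s^6 - 0 - 0 = 1200/s^4

Final answer: 1200/s^4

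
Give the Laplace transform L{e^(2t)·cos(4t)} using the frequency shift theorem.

Frequency shift: L{e^(at)f(t)} = F(s-a). L{e^(2t)·cos(4t)} = (s-2)/((s-2)² + 16)

Final answer: (s-2)/((s-2)² + 16)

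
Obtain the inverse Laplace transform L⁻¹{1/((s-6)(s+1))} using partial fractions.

Decompose: A/(s-6) + B/(s+1). A = 1/7, B = -1/7. f(t) = (e^(6t) - e^(-t))/7

Final answer: (e^(6t) - e^(-t))/7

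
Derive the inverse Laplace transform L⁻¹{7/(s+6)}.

L⁻¹{1/(s-a)} = e^(at), so L⁻¹{1/(s+6)} = e^(-6t), and L⁻¹{7/(s+6)} = 7·e^(-6t)

Final answer: 7·e^(-6t)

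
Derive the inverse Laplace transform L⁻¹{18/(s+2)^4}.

L⁻¹{n!/(s-a)^(n+1)} = t^n·e^(at) with n=3, a=-2. So L⁻¹{6/(s+2)^4} = t^3·e^(-2t), and L⁻¹{18/(s+2)^4} = (18/6)·t^3·e^(-2t) = 3·t^3·e^(-2t)

Final answer: 3·t^3·e^(-2t)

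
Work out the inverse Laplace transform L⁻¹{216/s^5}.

L⁻¹{n!/s^(n+1)} = t^n with n=4. So L⁻¹{24/s^5} = t^4, and L⁻¹{216/s^5} = (216/24)·t^4 = 9·t^4

Final answer: 9·t^4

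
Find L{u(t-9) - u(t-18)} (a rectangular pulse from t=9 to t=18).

L{u(t-a)} = e^(-as)/s. L{u(t-9) - u(t-18)} = (e^(-9s) - e^(-18s))/s

Final answer: (e^(-9s) - e^(-18s))/s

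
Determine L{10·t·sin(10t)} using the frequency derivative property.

L{sin(10t)} = 10/(s² + 100). By L{t·f(t)} = -F'(s): -d/ds[10/(s² + 100)] = -(10)·(-2s)/(s² + 100)² = 20s/(s² + 100)². Then L{10·t·sin(10t)} = 10·20s/(s² + 100)² = 200s/(s² + 100)²

Final answer: 200s/(s² + 100)²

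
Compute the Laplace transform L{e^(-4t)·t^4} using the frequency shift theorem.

L{e^(at)·t^n} = n!/(s-a)^(n+1), so L{e^(-4t)·t^4} = 24/(s+4)^5

Final answer: 24/(s+4)^5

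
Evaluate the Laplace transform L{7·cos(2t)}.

L{cos(ωt)} = s/(s² + ω²), so L{cos(2t)} = s/(s² + 4). Then L{7·cos(2t)} = 7·s/(s² + 4) = 7s/(s² + 4)

Final answer: 7s/(s² + 4)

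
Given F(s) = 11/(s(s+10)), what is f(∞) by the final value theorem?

f(∞) = lim_{s→0} s·11/(s(s+10)) = lim_{s→0} 11/(s+10) = 11/10 = 11/10

Final answer: 11/10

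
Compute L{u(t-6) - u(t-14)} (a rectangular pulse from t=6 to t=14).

L{u(t-a)} = e^(-as)/s. L{u(t-6) - u(t-14)} = (e^(-6s) - e^(-14s))/s

Final answer: (e^(-6s) - e^(-14s))/s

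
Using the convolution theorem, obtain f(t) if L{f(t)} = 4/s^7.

4/s^7 = (4/s)·(1/s^6) = L{4}·L{t^5/120}. By convolution, f(t) = 4*t^5/120 = ∫₀ᵗ 4·τ^5/120 dτ = 4·t^6/720

Final answer: 4·t^6/720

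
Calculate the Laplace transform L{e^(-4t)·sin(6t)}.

L{e^(at)·sin(ωt)} = ω/((s-a)² + ω²), so L{e^(-4t)·sin(6t)} = 6/((s+4)² + 36)

Final answer: 6/((s+4)² + 36)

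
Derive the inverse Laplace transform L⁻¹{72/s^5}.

L⁻¹{n!/s^(n+1)} = t^n with n=4. So L⁻¹{24/s^5} = t^4, and L⁻¹{72/s^5} = (72/24)·t^4 = 3·t^4

Final answer: 3·t^4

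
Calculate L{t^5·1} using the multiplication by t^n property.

L{1} = 1/s. d^1/ds^1[1/s] = -1/s². d^2/ds^2[1/s] = 2/s^3. d^3/ds^3[1/s] = -6/s^4. d^4/ds^4[1/s] = 24/s^5. d^5/ds^5[1/s] = -120/s^6. So L{t^5} = (-1)^{5}·-120/s^6 = 120/s^6

Final answer: 120/s^6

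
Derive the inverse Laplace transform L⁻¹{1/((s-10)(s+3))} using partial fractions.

Decompose: A/(s-10) + B/(s+3). A = 1/13, B = -1/13. f(t) = (e^(10t) - e^(-3t))/13

Final answer: (e^(10t) - e^(-3t))/13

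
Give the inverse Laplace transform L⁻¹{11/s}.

L⁻¹{c/s} = c, so L⁻¹{11/s} = 11

Final answer: 11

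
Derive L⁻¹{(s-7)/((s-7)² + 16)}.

Using frequency shift: L⁻¹{(s-a)/((s-a)² + b²)} = e^(at)cos(bt). Here a=7, b=4

Final answer: e^(7t)·cos(4t)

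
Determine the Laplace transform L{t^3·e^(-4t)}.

L{t^n·e^(at)} = n!/(s-a)^(n+1), so L{t^3·e^(-4t)} = 6/(s+4)^4

Final answer: 6/(s+4)^4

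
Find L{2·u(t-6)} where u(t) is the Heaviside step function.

L{u(t-a)} = e^(-as)/s. Here a=6, so L{u(t-6)} = e^(-6s)/s, and L{2·u(t-6)} = 2·e^(-6s)/s

Final answer: 2·e^(-6s)/s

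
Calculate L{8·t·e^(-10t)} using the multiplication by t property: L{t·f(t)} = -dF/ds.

Using L{t^n·e^(at)} = n!/(s-a)^(n+1), L{t·e^(-10t)} = 1/(s+10)^2, so L{8·t·e^(-10t)} = 8·1/(s+10)^2 = 8/(s+10)^2

Final answer: 8/(s+10)^2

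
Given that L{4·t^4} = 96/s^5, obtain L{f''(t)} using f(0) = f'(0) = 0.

L{f''(t)} = s²F(s) - sf(0) - f'(0) = s²·96/s^5 - 0 - 0 = 96/s^3

Final answer: 96/s^3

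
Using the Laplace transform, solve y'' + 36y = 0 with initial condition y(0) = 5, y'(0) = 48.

L{y''} + 36L{y} = 0. s²Y - 5s - 48 + 36Y = 0. Y(s² + 36) = 5s + 48. Y = (5s + 48)/(s² + 36). Inverting: y(t) = 5cos(6t) + 8sin(6t)

Final answer: y(t) = 5cos(6t) + 8sin(6t)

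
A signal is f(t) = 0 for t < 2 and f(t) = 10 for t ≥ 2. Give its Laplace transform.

f(t) = 10·u(t-2). L{u(t-2)} = e^(-2s)/s, so L{f(t)} = 10·e^(-2s)/s

Final answer: 10·e^(-2s)/s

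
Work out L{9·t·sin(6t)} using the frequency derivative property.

L{sin(6t)} = 6/(s² + 36). By L{t·f(t)} = -F'(s): -d/ds[6/(s² + 36)] = -(6)·(-2s)/(s² + 36)² = 12s/(s² + 36)². Then L{9·t·sin(6t)} = 9·12s/(s² + 36)² = 108s/(s² + 36)²

Final answer: 108s/(s² + 36)²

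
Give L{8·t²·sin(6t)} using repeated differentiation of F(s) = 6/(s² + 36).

F(s) = 6/(s² + 36). F'(s) = -12s/(s² + 36)². F''(s) = -12(36 - 3s²)/(s² + 36)³ = (36s² - 432)/(s² + 36)³. So L{t²·sin(6t)} = (-1)² F''(s) = (36s² - 432)/(s² + 36)³. Then L{8·t²·sin(6t)} = 8·(36s² - 432)/(s² + 36)³ = (288s² - 3456)/(s² + 36)³

Final answer: (288s² - 3456)/(s² + 36)³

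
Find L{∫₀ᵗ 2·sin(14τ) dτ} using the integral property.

L{∫₀ᵗ f(τ)dτ} = F(s)/s with F(s) = 28/(s² + 196), so the result is (28/(s² + 196))/s = 28/(s(s² + 196))

Final answer: 28/(s(s² + 196))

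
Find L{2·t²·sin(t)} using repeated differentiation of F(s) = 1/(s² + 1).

F(s) = 1/(s² + 1). F'(s) = -2s/(s² + 1)². F''(s) = -2(1 - 3s²)/(s² + 1)³ = (6s² - 2)/(s² + 1)³. So L{t²·sin(t)} = (-1)² F''(s) = (6s² - 2)/(s² + 1)³. Then L{2·t²·sin(t)} = 2·(6s² - 2)/(s² + 1)³ = (12s² - 4)/(s² + 1)³

Final answer: (12s² - 4)/(s² + 1)³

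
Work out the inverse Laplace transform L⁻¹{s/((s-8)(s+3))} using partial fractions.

Using partial fractions, f(t) = (8e^(8t) + 3e^(-3t))/11

Final answer: (8e^(8t) + 3e^(-3t))/11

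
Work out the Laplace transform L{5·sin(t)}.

L{sin(ωt)} = ω/(s² + ω²), so L{sin(t)} = 1/(s² + 1). Then L{5·sin(t)} = 5·1/(s² + 1) = 5/(s² + 1)

Final answer: 5/(s² + 1)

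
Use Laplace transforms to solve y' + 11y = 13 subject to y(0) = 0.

sY + 11Y = 13/s. Y = 13/(s(s+11)). Partial fractions: Y = 13/11/s - 13/11/(s+11)

Final answer: y(t) = 13/11(1 - e^(-11t))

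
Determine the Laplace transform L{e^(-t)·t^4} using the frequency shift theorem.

L{e^(at)·t^n} = n!/(s-a)^(n+1), so L{e^(-t)·t^4} = 24/(s+1)^5

Final answer: 24/(s+1)^5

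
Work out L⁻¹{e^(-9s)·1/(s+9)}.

L⁻¹{1/(s+9)} = e^(-9t). By the time shift theorem, L⁻¹{e^(-as)F(s)} = u(t-a)f(t-a) with a=9, so L⁻¹{e^(-9s)·1/(s+9)} = u(t-9)·e^(-9(t-9))

Final answer: u(t-9)·e^(-9(t-9))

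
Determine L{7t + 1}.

L{7t + 1} = 7·L{t} + L{1} = 7/s² + 1/s

Final answer: 7/s² + 1/s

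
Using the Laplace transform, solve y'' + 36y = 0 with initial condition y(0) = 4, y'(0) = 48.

L{y''} + 36L{y} = 0. s²Y - 4s - 48 + 36Y = 0. Y(s² + 36) = 4s + 48. Y = (4s + 48)/(s² + 36). Inverting: y(t) = 4cos(6t) + 8sin(6t)

Final answer: y(t) = 4cos(6t) + 8sin(6t)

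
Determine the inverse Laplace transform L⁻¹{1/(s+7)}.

L⁻¹{1/(s-a)} = e^(at), so L⁻¹{1/(s+7)} = e^(-7t)

Final answer: e^(-7t)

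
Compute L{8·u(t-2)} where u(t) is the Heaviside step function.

L{u(t-a)} = e^(-as)/s. Here a=2, so L{u(t-2)} = e^(-2s)/s, and L{8·u(t-2)} = 8·e^(-2s)/s

Final answer: 8·e^(-2s)/s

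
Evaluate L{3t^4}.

L{t^n} = n!/s^(n+1). So L{3t^4} = 3·4!/s^5 = 72/s^5

Final answer: 72/s^5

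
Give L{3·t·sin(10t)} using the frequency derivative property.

L{sin(10t)} = 10/(s² + 100). By L{t·f(t)} = -F'(s): -d/ds[10/(s² + 100)] = -(10)·(-2s)/(s² + 100)² = 20s/(s² + 100)². Then L{3·t·sin(10t)} = 3·20s/(s² + 100)² = 60s/(s² + 100)²

Final answer: 60s/(s² + 100)²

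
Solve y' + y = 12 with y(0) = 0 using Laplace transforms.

sY + Y = 12/s. Y = 12/(s(s+1)). Partial fractions: Y = 12/s - 12/(s+1)

Final answer: y(t) = 12(1 - e^(-t))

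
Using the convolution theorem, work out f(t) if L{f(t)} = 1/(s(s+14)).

1/(s(s+14)) = (1/s)·(1/(s+14)) = L{1}·L{e^(-14t)}. By convolution, f(t) = 1*e^(-14t) = ∫₀ᵗ 1·e^(-14τ) dτ = (1 - e^(-14t))/14

Final answer: (1 - e^(-14t))/14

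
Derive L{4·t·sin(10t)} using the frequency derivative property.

L{sin(10t)} = 10/(s² + 100). By L{t·f(t)} = -F'(s): -d/ds[10/(s² + 100)] = -(10)·(-2s)/(s² + 100)² = 20s/(s² + 100)². Then L{4·t·sin(10t)} = 4·20s/(s² + 100)² = 80s/(s² + 100)²

Final answer: 80s/(s² + 100)²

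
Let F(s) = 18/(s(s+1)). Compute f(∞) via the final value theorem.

f(∞) = lim_{s→0} s·18/(s(s+1)) = lim_{s→0} 18/(s+1) = 18/1 = 18

Final answer: 18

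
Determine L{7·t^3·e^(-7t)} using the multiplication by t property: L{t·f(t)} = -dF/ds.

Using L{t^n·e^(at)} = n!/(s-a)^(n+1), L{t^3·e^(-7t)} = 6/(s+7)^4, so L{7·t^3·e^(-7t)} = 7·6/(s+7)^4 = 42/(s+7)^4

Final answer: 42/(s+7)^4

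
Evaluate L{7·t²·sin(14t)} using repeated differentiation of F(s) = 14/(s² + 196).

F(s) = 14/(s² + 196). F'(s) = -28s/(s² + 196)². F''(s) = -28(196 - 3s²)/(s² + 196)³ = (84s² - 5488)/(s² + 196)³. So L{t²·sin(14t)} = (-1)² F''(s) = (84s² - 5488)/(s² + 196)³. Then L{7·t²·sin(14t)} = 7·(84s² - 5488)/(s² + 196)³ = (588s² - 38416)/(s² + 196)³

Final answer: (588s² - 38416)/(s² + 196)³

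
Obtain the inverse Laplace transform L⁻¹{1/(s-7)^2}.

L⁻¹{n!/(s-a)^(n+1)} = t^n·e^(at), so L⁻¹{1/(s-7)^2} = t·e^(7t)

Final answer: t·e^(7t)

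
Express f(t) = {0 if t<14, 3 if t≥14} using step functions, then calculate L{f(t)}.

f(t) = 3·u(t-14). L{u(t-14)} = e^(-14s)/s, so L{f(t)} = 3·e^(-14s)/s

Final answer: 3·e^(-14s)/s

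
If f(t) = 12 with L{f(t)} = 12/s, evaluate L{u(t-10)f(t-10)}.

Time shift theorem: L{u(t-a)f(t-a)} = e^(-as)F(s). Here a=10, F(s) = 12/s, so L{u(t-10)f(t-10)} = e^(-10s)·12/s

Final answer: e^(-10s)·12/s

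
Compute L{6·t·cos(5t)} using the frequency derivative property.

L{cos(5t)} = s/(s² + 25). Derivative: d/ds[s/(s² + 25)] = [(s² + 25) - s·2s]/(s² + 25)² = (25 - s²)/(s² + 25)². So L{t·cos(5t)} = -F'(s) = (s² - 25)/(s² + 25)². Then L{6·t·cos(5t)} = 6·(s² - 25)/(s² + 25)²

Final answer: 6·(s² - 25)/(s² + 25)²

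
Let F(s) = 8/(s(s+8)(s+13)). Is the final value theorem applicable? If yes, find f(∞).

Poles of sF(s) = 8/((s+8)(s+13)) are at s = -8 and s = -13, both in the left half-plane. Theorem applies. f(∞) = lim_{s→0} sF(s) = 8/(8·13) = 1/13

Final answer: 1/13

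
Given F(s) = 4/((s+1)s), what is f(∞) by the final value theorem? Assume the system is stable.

f(∞) = lim_{s→0} sF(s) = lim_{s→0} 4/(s+1) = 4

Final answer: 4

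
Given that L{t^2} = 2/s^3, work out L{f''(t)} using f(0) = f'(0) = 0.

L{f''(t)} = s²F(s) - sf(0) - f'(0) = s²·2/s^3 - 0 - 0 = 2/s

Final answer: 2/s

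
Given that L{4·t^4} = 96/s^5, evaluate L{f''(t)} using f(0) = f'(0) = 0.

L{f''(t)} = s²F(s) - sf(0) - f'(0) = s²·96/s^5 - 0 - 0 = 96/s^3

Final answer: 96/s^3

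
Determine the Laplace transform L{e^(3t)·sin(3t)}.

L{e^(at)·sin(ωt)} = ω/((s-a)² + ω²), so L{e^(3t)·sin(3t)} = 3/((s-3)² + 9)

Final answer: 3/((s-3)² + 9)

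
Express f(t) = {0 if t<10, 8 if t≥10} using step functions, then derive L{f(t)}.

f(t) = 8·u(t-10). L{u(t-10)} = e^(-10s)/s, so L{f(t)} = 8·e^(-10s)/s

Final answer: 8·e^(-10s)/s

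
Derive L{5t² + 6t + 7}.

L{5t² + 6t + 7} = 5·2/s³ + 6/s² + 7/s = 10/s³ + 6/s² + 7/s

Final answer: 10/s³ + 6/s² + 7/s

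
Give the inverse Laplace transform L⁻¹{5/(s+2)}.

L⁻¹{1/(s-a)} = e^(at), so L⁻¹{1/(s+2)} = e^(-2t), and L⁻¹{5/(s+2)} = 5·e^(-2t)

Final answer: 5·e^(-2t)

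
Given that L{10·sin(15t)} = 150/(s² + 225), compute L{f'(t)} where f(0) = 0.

L{f'(t)} = s·F(s) - f(0) = s·150/(s² + 225) - 0 = 150s/(s² + 225)

Final answer: 150s/(s² + 225)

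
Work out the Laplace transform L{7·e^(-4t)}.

L{e^(at)} = 1/(s-a), so L{e^(-4t)} = 1/(s+4). Then L{7·e^(-4t)} = 7/(s+4)

Final answer: 7/(s+4)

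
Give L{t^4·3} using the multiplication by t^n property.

L{3} = 3/s. d^1/ds^1[1/s] = -1/s². d^2/ds^2[1/s] = 2/s^3. d^3/ds^3[1/s] = -6/s^4. d^4/ds^4[1/s] = 24/s^5. So L{t^4} = (-1)^{4}·24/s^5 = 24/s^5. Then L{t^4·3} = 3·24/s^5 = 72/s^5

Final answer: 72/s^5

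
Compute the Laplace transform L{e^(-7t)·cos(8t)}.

L{e^(at)·cos(ωt)} = (s-a)/((s-a)² + ω²), so L{e^(-7t)·cos(8t)} = (s+7)/((s+7)² + 64)

Final answer: (s+7)/((s+7)² + 64)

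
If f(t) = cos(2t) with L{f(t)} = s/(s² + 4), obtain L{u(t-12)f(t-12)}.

Time shift theorem: L{u(t-a)f(t-a)} = e^(-as)F(s). Here a=12, F(s) = s/(s² + 4), so L{u(t-12)f(t-12)} = e^(-12s)·s/(s² + 4)

Final answer: e^(-12s)·s/(s² + 4)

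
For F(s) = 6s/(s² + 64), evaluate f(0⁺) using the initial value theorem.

f(0⁺) = lim_{s→∞} s·6s/(s² + 64) = lim_{s→∞} 6s²/(s² + 64) = 6

Final answer: 6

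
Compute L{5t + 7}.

L{5t + 7} = 5·L{t} + 7·L{1} = 5/s² + 7/s

Final answer: 5/s² + 7/s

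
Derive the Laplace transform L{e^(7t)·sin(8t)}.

L{e^(at)·sin(ωt)} = ω/((s-a)² + ω²), so L{e^(7t)·sin(8t)} = 8/((s-7)² + 64)

Final answer: 8/((s-7)² + 64)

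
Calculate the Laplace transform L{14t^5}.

L{14t^5} = 14 · L{t^5} = 14 · 120/s^6 = 1680/s^6

Final answer: 1680/s^6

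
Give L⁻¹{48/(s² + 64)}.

This is the form c·a/(s² + a²) with a = 8, c = 6. L⁻¹ = 6·sin(8t)

Final answer: 6·sin(8t)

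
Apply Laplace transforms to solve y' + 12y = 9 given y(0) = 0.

sY + 12Y = 9/s. Y = 9/(s(s+12)). Partial fractions: Y = 3/4/s - 3/4/(s+12)

Final answer: y(t) = 3/4(1 - e^(-12t))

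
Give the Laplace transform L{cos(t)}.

L{cos(ωt)} = s/(s² + ω²), so L{cos(t)} = s/(s² + 1)

Final answer: s/(s² + 1)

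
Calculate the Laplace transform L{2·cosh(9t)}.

L{cosh(ωt)} = s/(s² - ω²), so L{cosh(9t)} = s/(s² - 81). Then L{2·cosh(9t)} = 2·s/(s² - 81) = 2s/(s² - 81)

Final answer: 2s/(s² - 81)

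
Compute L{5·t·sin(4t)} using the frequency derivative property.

L{sin(4t)} = 4/(s² + 16). By L{t·f(t)} = -F'(s): -d/ds[4/(s² + 16)] = -(4)·(-2s)/(s² + 16)² = 8s/(s² + 16)². Then L{5·t·sin(4t)} = 5·8s/(s² + 16)² = 40s/(s² + 16)²

Final answer: 40s/(s² + 16)²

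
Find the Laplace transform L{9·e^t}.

L{e^(at)} = 1/(s-a), so L{e^t} = 1/(s-1). Then L{9·e^t} = 9/(s-1)

Final answer: 9/(s-1)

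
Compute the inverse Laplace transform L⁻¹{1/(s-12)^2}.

L⁻¹{n!/(s-a)^(n+1)} = t^n·e^(at), so L⁻¹{1/(s-12)^2} = t·e^(12t)

Final answer: t·e^(12t)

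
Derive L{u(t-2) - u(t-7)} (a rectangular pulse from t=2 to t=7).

L{u(t-a)} = e^(-as)/s. L{u(t-2) - u(t-7)} = (e^(-2s) - e^(-7s))/s

Final answer: (e^(-2s) - e^(-7s))/s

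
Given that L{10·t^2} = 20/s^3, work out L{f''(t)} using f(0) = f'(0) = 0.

L{f''(t)} = s²F(s) - sf(0) - f'(0) = s²·20/s^3 - 0 - 0 = 20/s

Final answer: 20/s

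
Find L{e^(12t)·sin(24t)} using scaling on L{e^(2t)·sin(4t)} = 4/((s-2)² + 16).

Scaling with a=6: L{e^(12t)·sin(24t)} = (1/6) · 4/((s/6-2)² + 16). Simplifying: 24/((s-12)² + 576)

Final answer: 24/((s-12)² + 576)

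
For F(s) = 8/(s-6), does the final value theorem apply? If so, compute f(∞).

sF(s) = 8s/(s-6) has a pole at s = 6 in the right half-plane. Theorem does NOT apply (unstable system; f(t) = 8·e^(6t) grows without bound).

Final answer: Not applicable (unstable)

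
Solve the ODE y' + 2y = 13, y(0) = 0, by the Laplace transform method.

sY + 2Y = 13/s. Y = 13/(s(s+2)). Partial fractions: Y = 13/2/s - 13/2/(s+2)

Final answer: y(t) = 13/2(1 - e^(-2t))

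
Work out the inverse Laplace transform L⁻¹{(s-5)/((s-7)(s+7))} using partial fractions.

Using partial fractions, f(t) = (2e^(7t) + 12e^(-7t))/14

Final answer: (2e^(7t) + 12e^(-7t))/14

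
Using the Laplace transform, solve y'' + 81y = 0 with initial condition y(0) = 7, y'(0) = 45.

L{y''} + 81L{y} = 0. s²Y - 7s - 45 + 81Y = 0. Y(s² + 81) = 7s + 45. Y = (7s + 45)/(s² + 81). Inverting: y(t) = 7cos(9t) + 5sin(9t)

Final answer: y(t) = 7cos(9t) + 5sin(9t)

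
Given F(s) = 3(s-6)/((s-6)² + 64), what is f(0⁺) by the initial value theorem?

f(0⁺) = lim_{s→∞} sF(s) = lim_{s→∞} 3s(s-6)/((s-6)² + 64) = 3

Final answer: 3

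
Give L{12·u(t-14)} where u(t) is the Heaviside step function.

L{u(t-a)} = e^(-as)/s. Here a=14, so L{u(t-14)} = e^(-14s)/s, and L{12·u(t-14)} = 12·e^(-14s)/s

Final answer: 12·e^(-14s)/s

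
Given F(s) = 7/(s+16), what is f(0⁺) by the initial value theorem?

f(0⁺) = lim_{s→∞} s·7/(s+16) = lim_{s→∞} 7s/(s+16) = 7

Final answer: 7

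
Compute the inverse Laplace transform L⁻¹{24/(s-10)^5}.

L⁻¹{n!/(s-a)^(n+1)} = t^n·e^(at), so L⁻¹{24/(s-10)^5} = t^4·e^(10t)

Final answer: t^4·e^(10t)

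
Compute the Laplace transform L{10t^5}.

L{10t^5} = 10 · L{t^5} = 10 · 120/s^6 = 1200/s^6

Final answer: 1200/s^6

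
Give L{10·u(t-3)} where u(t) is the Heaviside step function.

L{u(t-a)} = e^(-as)/s. Here a=3, so L{u(t-3)} = e^(-3s)/s, and L{10·u(t-3)} = 10·e^(-3s)/s

Final answer: 10·e^(-3s)/s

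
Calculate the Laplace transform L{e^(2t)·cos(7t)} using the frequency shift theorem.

Frequency shift: L{e^(at)f(t)} = F(s-a). L{e^(2t)·cos(7t)} = (s-2)/((s-2)² + 49)

Final answer: (s-2)/((s-2)² + 49)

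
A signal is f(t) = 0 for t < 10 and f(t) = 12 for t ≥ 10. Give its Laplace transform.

f(t) = 12·u(t-10). L{u(t-10)} = e^(-10s)/s, so L{f(t)} = 12·e^(-10s)/s

Final answer: 12·e^(-10s)/s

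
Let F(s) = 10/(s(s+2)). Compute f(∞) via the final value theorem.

f(∞) = lim_{s→0} s·10/(s(s+2)) = lim_{s→0} 10/(s+2) = 10/2 = 5

Final answer: 5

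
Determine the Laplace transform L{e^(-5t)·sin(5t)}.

L{e^(at)·sin(ωt)} = ω/((s-a)² + ω²), so L{e^(-5t)·sin(5t)} = 5/((s+5)² + 25)

Final answer: 5/((s+5)² + 25)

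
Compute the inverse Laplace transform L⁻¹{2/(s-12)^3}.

L⁻¹{n!/(s-a)^(n+1)} = t^n·e^(at) with n=2, a=12. So L⁻¹{2/(s-12)^3} = t^2·e^(12t)

Final answer: t^2·e^(12t)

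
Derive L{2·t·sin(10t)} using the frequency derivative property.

L{sin(10t)} = 10/(s² + 100). By L{t·f(t)} = -F'(s): -d/ds[10/(s² + 100)] = -(10)·(-2s)/(s² + 100)² = 20s/(s² + 100)². Then L{2·t·sin(10t)} = 2·20s/(s² + 100)² = 40s/(s² + 100)²

Final answer: 40s/(s² + 100)²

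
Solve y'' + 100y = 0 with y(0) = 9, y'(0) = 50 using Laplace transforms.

L{y''} + 100L{y} = 0. s²Y - 9s - 50 + 100Y = 0. Y(s² + 100) = 9s + 50. Y = (9s + 50)/(s² + 100). Inverting: y(t) = 9cos(10t) + 5sin(10t)

Final answer: y(t) = 9cos(10t) + 5sin(10t)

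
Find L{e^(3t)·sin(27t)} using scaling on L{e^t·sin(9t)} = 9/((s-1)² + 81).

Scaling with a=3: L{e^(3t)·sin(27t)} = (1/3) · 9/((s/3-1)² + 81). Simplifying: 27/((s-3)² + 729)

Final answer: 27/((s-3)² + 729)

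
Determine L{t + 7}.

L{t + 7} = L{t} + 7·L{1} = 1/s² + 7/s

Final answer: 1/s² + 7/s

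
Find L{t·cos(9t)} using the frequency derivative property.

L{cos(9t)} = s/(s² + 81). Derivative: d/ds[s/(s² + 81)] = [(s² + 81) - s·2s]/(s² + 81)² = (81 - s²)/(s² + 81)². So L{t·cos(9t)} = -F'(s) = (s² - 81)/(s² + 81)²

Final answer: (s² - 81)/(s² + 81)²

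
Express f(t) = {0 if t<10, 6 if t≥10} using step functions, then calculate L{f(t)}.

f(t) = 6·u(t-10). L{u(t-10)} = e^(-10s)/s, so L{f(t)} = 6·e^(-10s)/s

Final answer: 6·e^(-10s)/s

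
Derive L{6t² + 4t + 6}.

L{6t² + 4t + 6} = 6·2/s³ + 4/s² + 6/s = 12/s³ + 4/s² + 6/s

Final answer: 12/s³ + 4/s² + 6/s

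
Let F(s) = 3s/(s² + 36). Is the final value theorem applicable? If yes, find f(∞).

The final value theorem requires all poles of sF(s) in the left half-plane. sF(s) = 3s²/(s² + 36) has poles at s = ±6i (imaginary axis). Theorem does NOT apply (oscillatory system).

Final answer: Not applicable (oscillatory)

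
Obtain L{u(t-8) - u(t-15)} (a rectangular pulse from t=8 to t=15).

L{u(t-a)} = e^(-as)/s. L{u(t-8) - u(t-15)} = (e^(-8s) - e^(-15s))/s

Final answer: (e^(-8s) - e^(-15s))/s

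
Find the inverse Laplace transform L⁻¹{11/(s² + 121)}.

L⁻¹{11/(s² + 121)} = sin(11t)

Final answer: sin(11t)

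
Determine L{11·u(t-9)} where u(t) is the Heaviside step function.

L{u(t-a)} = e^(-as)/s. Here a=9, so L{u(t-9)} = e^(-9s)/s, and L{11·u(t-9)} = 11·e^(-9s)/s

Final answer: 11·e^(-9s)/s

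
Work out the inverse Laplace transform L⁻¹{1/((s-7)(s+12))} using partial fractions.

Decompose: A/(s-7) + B/(s+12). A = 1/19, B = -1/19. f(t) = (e^(7t) - e^(-12t))/19

Final answer: (e^(7t) - e^(-12t))/19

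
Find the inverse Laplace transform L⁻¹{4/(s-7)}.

L⁻¹{1/(s-a)} = e^(at), so L⁻¹{1/(s-7)} = e^(7t), and L⁻¹{4/(s-7)} = 4·e^(7t)

Final answer: 4·e^(7t)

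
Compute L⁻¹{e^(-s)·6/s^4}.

L⁻¹{6/s^4} = t^3. By the time shift theorem, L⁻¹{e^(-as)F(s)} = u(t-a)f(t-a) with a=1, so L⁻¹{e^(-s)·6/s^4} = u(t-1)·(t-1)^3

Final answer: u(t-1)·(t-1)^3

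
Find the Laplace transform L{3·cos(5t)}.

L{cos(ωt)} = s/(s² + ω²), so L{cos(5t)} = s/(s² + 25). Then L{3·cos(5t)} = 3·s/(s² + 25) = 3s/(s² + 25)

Final answer: 3s/(s² + 25)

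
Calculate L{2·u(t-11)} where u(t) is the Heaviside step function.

L{u(t-a)} = e^(-as)/s. Here a=11, so L{u(t-11)} = e^(-11s)/s, and L{2·u(t-11)} = 2·e^(-11s)/s

Final answer: 2·e^(-11s)/s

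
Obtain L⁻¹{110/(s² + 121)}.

This is the form c·a/(s² + a²) with a = 11, c = 10. L⁻¹ = 10·sin(11t)

Final answer: 10·sin(11t)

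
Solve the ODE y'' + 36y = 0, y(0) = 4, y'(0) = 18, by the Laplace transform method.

L{y''} + 36L{y} = 0. s²Y - 4s - 18 + 36Y = 0. Y(s² + 36) = 4s + 18. Y = (4s + 18)/(s² + 36). Inverting: y(t) = 4cos(6t) + 3sin(6t)

Final answer: y(t) = 4cos(6t) + 3sin(6t)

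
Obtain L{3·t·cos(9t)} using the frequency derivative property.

L{cos(9t)} = s/(s² + 81). Derivative: d/ds[s/(s² + 81)] = [(s² + 81) - s·2s]/(s² + 81)² = (81 - s²)/(s² + 81)². So L{t·cos(9t)} = -F'(s) = (s² - 81)/(s² + 81)². Then L{3·t·cos(9t)} = 3·(s² - 81)/(s² + 81)²

Final answer: 3·(s² - 81)/(s² + 81)²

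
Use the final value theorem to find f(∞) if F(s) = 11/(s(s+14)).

f(∞) = lim_{s→0} s·11/(s(s+14)) = lim_{s→0} 11/(s+14) = 11/14 = 11/14

Final answer: 11/14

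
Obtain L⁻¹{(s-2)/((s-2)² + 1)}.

Using frequency shift: L⁻¹{(s-a)/((s-a)² + b²)} = e^(at)cos(bt). Here a=2, b=1

Final answer: e^(2t)·cos(t)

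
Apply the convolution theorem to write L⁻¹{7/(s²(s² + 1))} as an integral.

7/(s²(s² + 1)) = (1/s²)·(7/(s² + 1)) = L{t}·L{7·sin(t)}. So f(t) = t*(7·sin(t)) = ∫₀ᵗ 7τ·sin((t-τ)) dτ

Final answer: ∫₀ᵗ 7τ·sin((t-τ)) dτ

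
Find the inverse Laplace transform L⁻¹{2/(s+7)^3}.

L⁻¹{n!/(s-a)^(n+1)} = t^n·e^(at), so L⁻¹{2/(s+7)^3} = t^2·e^(-7t)

Final answer: t^2·e^(-7t)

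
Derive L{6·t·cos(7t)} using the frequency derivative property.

L{cos(7t)} = s/(s² + 49). Derivative: d/ds[s/(s² + 49)] = [(s² + 49) - s·2s]/(s² + 49)² = (49 - s²)/(s² + 49)². So L{t·cos(7t)} = -F'(s) = (s² - 49)/(s² + 49)². Then L{6·t·cos(7t)} = 6·(s² - 49)/(s² + 49)²

Final answer: 6·(s² - 49)/(s² + 49)²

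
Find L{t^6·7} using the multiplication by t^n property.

L{7} = 7/s. d^1/ds^1[1/s] = -1/s². d^2/ds^2[1/s] = 2/s^3. d^3/ds^3[1/s] = -6/s^4. d^4/ds^4[1/s] = 24/s^5. d^5/ds^5[1/s] = -120/s^6. d^6/ds^6[1/s] = 720/s^7. So L{t^6} = (-1)^{6}·720/s^7 = 720/s^7. Then L{t^6·7} = 7·720/s^7 = 5040/s^7

Final answer: 5040/s^7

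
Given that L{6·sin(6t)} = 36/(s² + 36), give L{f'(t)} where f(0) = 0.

L{f'(t)} = s·F(s) - f(0) = s·36/(s² + 36) - 0 = 36s/(s² + 36)

Final answer: 36s/(s² + 36)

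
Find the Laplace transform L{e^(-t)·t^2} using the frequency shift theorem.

L{e^(at)·t^n} = n!/(s-a)^(n+1), so L{e^(-t)·t^2} = 2/(s+1)^3

Final answer: 2/(s+1)^3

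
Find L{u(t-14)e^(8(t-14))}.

u(t-a)f(t-a) with f(t)=e^(8t). L{e^(8t)} = 1/(s-8). By time shift: e^(-14s)/(s-8)

Final answer: e^(-14s)/(s-8)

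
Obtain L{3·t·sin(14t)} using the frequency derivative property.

L{sin(14t)} = 14/(s² + 196). By L{t·f(t)} = -F'(s): -d/ds[14/(s² + 196)] = -(14)·(-2s)/(s² + 196)² = 28s/(s² + 196)². Then L{3·t·sin(14t)} = 3·28s/(s² + 196)² = 84s/(s² + 196)²

Final answer: 84s/(s² + 196)²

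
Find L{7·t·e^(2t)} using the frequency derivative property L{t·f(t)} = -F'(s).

L{e^(2t)} = 1/(s-2). By frequency derivative: L{t·e^(2t)} = -d/ds[1/(s-2)] = -(-1)/(s-2)² = 1/(s-2)². Then L{7·t·e^(2t)} = 7·1/(s-2)² = 7/(s-2)²

Final answer: 7/(s-2)²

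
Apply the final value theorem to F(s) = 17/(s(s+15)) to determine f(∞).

f(∞) = lim_{s→0} s·17/(s(s+15)) = lim_{s→0} 17/(s+15) = 17/15 = 17/15

Final answer: 17/15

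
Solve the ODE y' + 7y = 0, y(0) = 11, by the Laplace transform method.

L{y'} + 7L{y} = 0. sY - 11 + 7Y = 0. Y(s+7) = 11. Y = 11/(s+7)

Final answer: y(t) = 11e^(-7t)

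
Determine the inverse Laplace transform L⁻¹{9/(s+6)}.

L⁻¹{1/(s-a)} = e^(at), so L⁻¹{1/(s+6)} = e^(-6t), and L⁻¹{9/(s+6)} = 9·e^(-6t)

Final answer: 9·e^(-6t)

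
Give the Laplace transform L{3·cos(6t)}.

L{cos(ωt)} = s/(s² + ω²), so L{cos(6t)} = s/(s² + 36). Then L{3·cos(6t)} = 3·s/(s² + 36) = 3s/(s² + 36)

Final answer: 3s/(s² + 36)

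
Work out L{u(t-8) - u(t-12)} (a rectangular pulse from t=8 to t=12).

L{u(t-a)} = e^(-as)/s. L{u(t-8) - u(t-12)} = (e^(-8s) - e^(-12s))/s

Final answer: (e^(-8s) - e^(-12s))/s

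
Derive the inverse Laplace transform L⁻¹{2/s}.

L⁻¹{c/s} = c, so L⁻¹{2/s} = 2

Final answer: 2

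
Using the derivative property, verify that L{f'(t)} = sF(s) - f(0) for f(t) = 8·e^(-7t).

f'(t) = -56e^(-7t). Direct: L{f'(t)} = -56/(s+7). Property: s·8/(s+7) - 8 = (8s - 8(s+7))/(s+7) = -56/(s+7). ✓

Final answer: -56/(s+7)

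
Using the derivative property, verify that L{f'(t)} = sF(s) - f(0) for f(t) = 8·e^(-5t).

f'(t) = -40e^(-5t). Direct: L{f'(t)} = -40/(s+5). Property: s·8/(s+5) - 8 = (8s - 8(s+5))/(s+5) = -40/(s+5). ✓

Final answer: -40/(s+5)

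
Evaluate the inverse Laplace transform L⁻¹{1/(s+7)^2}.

L⁻¹{n!/(s-a)^(n+1)} = t^n·e^(at), so L⁻¹{1/(s+7)^2} = t·e^(-7t)

Final answer: t·e^(-7t)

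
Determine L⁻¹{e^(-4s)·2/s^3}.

L⁻¹{2/s^3} = t^2. By the time shift theorem, L⁻¹{e^(-as)F(s)} = u(t-a)f(t-a) with a=4, so L⁻¹{e^(-4s)·2/s^3} = u(t-4)·(t-4)^2

Final answer: u(t-4)·(t-4)^2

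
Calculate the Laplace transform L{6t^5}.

L{6t^5} = 6 · L{t^5} = 6 · 120/s^6 = 720/s^6

Final answer: 720/s^6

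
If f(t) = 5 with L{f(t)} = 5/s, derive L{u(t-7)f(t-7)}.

Time shift theorem: L{u(t-a)f(t-a)} = e^(-as)F(s). Here a=7, F(s) = 5/s, so L{u(t-7)f(t-7)} = e^(-7s)·5/s

Final answer: e^(-7s)·5/s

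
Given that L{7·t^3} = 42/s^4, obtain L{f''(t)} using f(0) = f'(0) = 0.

L{f''(t)} = s²F(s) - sf(0) - f'(0) = s²·42/s^4 - 0 - 0 = 42/s^2

Final answer: 42/s^2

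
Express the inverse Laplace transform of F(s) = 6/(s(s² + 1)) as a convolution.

6/(s(s² + 1)) = (1/s)·(6/(s² + 1)) = L{1}·L{6·sin(t)}. So f(t) = 1*(6·sin(t)) = ∫₀ᵗ 6·sin(τ) dτ

Final answer: ∫₀ᵗ 6·sin(τ) dτ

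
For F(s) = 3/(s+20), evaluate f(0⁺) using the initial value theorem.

f(0⁺) = lim_{s→∞} s·3/(s+20) = lim_{s→∞} 3s/(s+20) = 3

Final answer: 3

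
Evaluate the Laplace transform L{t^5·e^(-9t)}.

L{t^n·e^(at)} = n!/(s-a)^(n+1), so L{t^5·e^(-9t)} = 120/(s+9)^6

Final answer: 120/(s+9)^6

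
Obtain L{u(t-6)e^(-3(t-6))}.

u(t-a)f(t-a) with f(t)=e^(-3t). L{e^(-3t)} = 1/(s+3). By time shift: e^(-6s)/(s+3)

Final answer: e^(-6s)/(s+3)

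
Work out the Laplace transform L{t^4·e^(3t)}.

L{t^n·e^(at)} = n!/(s-a)^(n+1), so L{t^4·e^(3t)} = 24/(s-3)^5

Final answer: 24/(s-3)^5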